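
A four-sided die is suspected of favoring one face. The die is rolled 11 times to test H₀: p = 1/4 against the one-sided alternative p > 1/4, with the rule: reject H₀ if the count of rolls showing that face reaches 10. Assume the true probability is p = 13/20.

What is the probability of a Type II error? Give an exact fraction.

19239273573359/20480000000000

A Type II error is failing to reject when Ha holds: with p = 13/20, β = P(X ≤ 9).
Adding the binomial probabilities P(X=0)+…+P(X=9) at p = 13/20 gives 19239273573359/20480000000000.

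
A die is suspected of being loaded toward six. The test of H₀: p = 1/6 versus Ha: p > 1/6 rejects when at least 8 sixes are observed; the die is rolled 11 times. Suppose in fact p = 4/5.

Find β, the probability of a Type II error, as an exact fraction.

12589/78125

Under the alternative p = 4/5, K ~ Binomial(11, 4/5); β is the probability the test does not reject, P(K < 8).
Summing C(11,j)·(4/5)^j·(1/5)^{11-j} for j = 0..7 gives 12589/78125.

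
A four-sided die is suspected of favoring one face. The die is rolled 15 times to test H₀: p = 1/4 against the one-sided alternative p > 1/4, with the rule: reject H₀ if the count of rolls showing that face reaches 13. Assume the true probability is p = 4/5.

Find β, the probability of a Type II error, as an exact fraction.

18370873741/30517578125

β = P(fail to reject H₀ | Ha true) = P(X ≤ 12 | p = 4/5), X ~ Binomial(15, 4/5).
Equivalently, β = 1 − P(X ≥ 13) = 18370873741/30517578125.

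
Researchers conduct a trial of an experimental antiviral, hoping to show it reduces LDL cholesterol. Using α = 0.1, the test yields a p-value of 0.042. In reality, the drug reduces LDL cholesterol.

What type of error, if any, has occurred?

No error — this is a correct decision.

The conventional null hypothesis is that the drug has no effect on LDL cholesterol.
Since p = 0.042 < α = 0.1, H₀ is rejected.
H₀ is false (actually the drug reduces LDL cholesterol).
The decision matches the true state — no error.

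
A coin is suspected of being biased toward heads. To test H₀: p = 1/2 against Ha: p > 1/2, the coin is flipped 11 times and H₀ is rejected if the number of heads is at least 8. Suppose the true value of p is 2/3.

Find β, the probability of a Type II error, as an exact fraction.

31145/59049

Under the alternative p = 2/3, Y ~ Binomial(11, 2/3); β is the probability the test does not reject, P(Y < 8).
Adding the binomial probabilities P(Y=0)+…+P(Y=7) at p = 2/3 gives 31145/59049.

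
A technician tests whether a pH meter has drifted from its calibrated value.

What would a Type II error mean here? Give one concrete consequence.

A Type II error would mean concluding that the instrument is correctly calibrated (or at least failing to establish that the instrument has drifted out of calibration) when in fact the instrument has drifted out of calibration. Consequence: an out-of-calibration instrument continues producing bad measurements.

With the conventional null hypothesis that the instrument is correctly calibrated:
A Type II error is failing to reject H₀ when H₀ is false.
Here that means leaving the instrument in service when actually the instrument has drifted out of calibration.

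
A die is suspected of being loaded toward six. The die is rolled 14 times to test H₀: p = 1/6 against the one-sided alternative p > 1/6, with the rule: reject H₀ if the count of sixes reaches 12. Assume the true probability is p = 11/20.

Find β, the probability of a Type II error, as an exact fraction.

A Type II error is failing to reject when Ha holds: with p = 11/20, β = P(K ≤ 11).
Summing C(14,j)·(11/20)^j·(9/20)^{14-j} for j = 0..11 gives 805268516435735481/819200000000000000.

805268516435735481/819200000000000000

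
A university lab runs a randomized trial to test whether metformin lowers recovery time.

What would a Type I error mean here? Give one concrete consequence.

A Type I error would mean concluding that the drug lowers recovery time when in fact the drug has no effect on recovery time. Consequence: resources are spent bringing an ineffective treatment to market.

With the conventional null hypothesis that the drug has no effect on recovery time:
A Type I error is rejecting H₀ when H₀ is true.
Here that means concluding that the drug is effective when actually the drug has no effect on recovery time.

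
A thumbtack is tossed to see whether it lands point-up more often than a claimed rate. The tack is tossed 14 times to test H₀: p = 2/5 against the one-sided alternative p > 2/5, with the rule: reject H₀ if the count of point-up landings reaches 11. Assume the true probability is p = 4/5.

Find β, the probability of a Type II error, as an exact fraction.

1842102761/6103515625

Under the alternative p = 4/5, S ~ Binomial(14, 4/5); β is the probability the test does not reject, P(S < 11).
Equivalently, β = 1 − P(S ≥ 11) = 1842102761/6103515625.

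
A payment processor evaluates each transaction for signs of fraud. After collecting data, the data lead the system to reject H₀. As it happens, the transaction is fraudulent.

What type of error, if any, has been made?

No error (correct decision).

The conventional null hypothesis here is that the transaction is legitimate.
The test rejected a false H₀ — the decision matches the true state.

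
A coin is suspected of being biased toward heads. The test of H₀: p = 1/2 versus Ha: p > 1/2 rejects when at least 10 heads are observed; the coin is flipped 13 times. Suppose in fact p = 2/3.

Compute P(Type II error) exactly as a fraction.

β = P(fail to reject H₀ | Ha true) = P(S ≤ 9 | p = 2/3), S ~ Binomial(13, 2/3).
Adding the binomial probabilities P(S=0)+…+P(S=9) at p = 2/3 gives 1080275/1594323.

1080275/1594323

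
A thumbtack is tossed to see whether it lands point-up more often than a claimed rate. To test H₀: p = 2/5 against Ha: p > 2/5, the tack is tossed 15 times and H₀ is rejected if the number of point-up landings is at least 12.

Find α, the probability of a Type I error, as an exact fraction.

58830848/30517578125

α = P(reject H₀ | H₀ true) = P(X ≥ 12 | p = 2/5), with X ~ Binomial(15, 2/5).
Adding the binomial terms for j = 12 through 15 with p = 2/5 yields 58830848/30517578125.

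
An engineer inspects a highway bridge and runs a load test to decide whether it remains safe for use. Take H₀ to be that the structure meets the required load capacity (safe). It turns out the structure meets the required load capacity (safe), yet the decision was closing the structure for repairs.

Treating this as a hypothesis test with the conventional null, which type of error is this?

Type I error

'Closing the structure for repairs' corresponds to rejecting H₀.
H₀ was rejected but H₀ is true — a Type I error (false positive).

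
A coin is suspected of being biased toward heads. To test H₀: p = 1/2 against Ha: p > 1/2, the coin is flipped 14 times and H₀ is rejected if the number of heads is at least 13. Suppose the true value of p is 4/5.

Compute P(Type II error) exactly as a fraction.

4895556073/6103515625

Under the alternative p = 4/5, K ~ Binomial(14, 4/5); β is the probability the test does not reject, P(K < 13).
Equivalently, β = 1 − P(K ≥ 13) = 4895556073/6103515625.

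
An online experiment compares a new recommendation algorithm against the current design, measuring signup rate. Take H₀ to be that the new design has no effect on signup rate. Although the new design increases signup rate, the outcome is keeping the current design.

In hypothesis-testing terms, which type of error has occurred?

Type II error

'Keeping the current design' corresponds to failing to reject H₀.
H₀ was not rejected but H₀ is false — a Type II error (false negative).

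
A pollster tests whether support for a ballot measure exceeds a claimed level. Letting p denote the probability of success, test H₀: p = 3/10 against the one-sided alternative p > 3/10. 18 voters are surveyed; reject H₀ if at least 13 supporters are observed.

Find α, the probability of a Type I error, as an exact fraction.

The Type I error probability is α = P(X ≥ 13) computed under H₀, where X ~ Binomial(18, 3/10).
P(X ≥ 13) = Σ_{j=13}^{18} C(18,j)·(3/10)^j·(7/10)^{18-j} = 33635315945421/125000000000000000.

33635315945421/125000000000000000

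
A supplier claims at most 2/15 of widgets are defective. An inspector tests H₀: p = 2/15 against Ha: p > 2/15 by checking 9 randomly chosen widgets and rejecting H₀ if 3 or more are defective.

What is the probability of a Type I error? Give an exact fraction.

The significance level is the probability, assuming p = 2/15, of seeing 3 or more defectives in 9 draws.
Via the complement, α = 1 − Σ_{j=0}^{2} C(9,j)(2/15)^j(13/15)^{9-j} = 4119920576/38443359375.

4119920576/38443359375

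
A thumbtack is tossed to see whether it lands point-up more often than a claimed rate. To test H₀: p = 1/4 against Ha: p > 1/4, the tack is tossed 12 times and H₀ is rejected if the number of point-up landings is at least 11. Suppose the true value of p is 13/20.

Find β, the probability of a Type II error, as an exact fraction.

3922160441778411/4096000000000000

A Type II error is failing to reject when Ha holds: with p = 13/20, β = P(S ≤ 10).
Adding the binomial probabilities P(S=0)+…+P(S=10) at p = 13/20 gives 3922160441778411/4096000000000000.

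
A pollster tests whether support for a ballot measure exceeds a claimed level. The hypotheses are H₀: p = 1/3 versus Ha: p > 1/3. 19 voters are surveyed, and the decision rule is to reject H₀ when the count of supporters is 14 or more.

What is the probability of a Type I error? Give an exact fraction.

147529/387420489

The Type I error probability is α = P(K ≥ 14) computed under H₀, where K ~ Binomial(19, 1/3).
P(K ≥ 14) = Σ_{j=14}^{19} C(19,j)·(1/3)^j·(2/3)^{19-j} = 147529/387420489.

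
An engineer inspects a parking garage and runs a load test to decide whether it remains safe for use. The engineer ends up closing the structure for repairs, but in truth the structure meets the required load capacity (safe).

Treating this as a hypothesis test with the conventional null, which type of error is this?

Type I error

The null hypothesis here is that the structure meets the required load capacity (safe).
'Closing the structure for repairs' corresponds to rejecting H₀.
H₀ was rejected but H₀ is true — a Type I error (false positive).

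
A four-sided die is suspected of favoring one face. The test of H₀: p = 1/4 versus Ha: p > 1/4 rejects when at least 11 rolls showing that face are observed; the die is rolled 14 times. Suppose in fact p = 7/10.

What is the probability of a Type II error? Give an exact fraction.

32241628521117/50000000000000

A Type II error is failing to reject when Ha holds: with p = 7/10, β = P(X ≤ 10).
Summing C(14,j)·(7/10)^j·(3/10)^{14-j} for j = 0..10 gives 32241628521117/50000000000000.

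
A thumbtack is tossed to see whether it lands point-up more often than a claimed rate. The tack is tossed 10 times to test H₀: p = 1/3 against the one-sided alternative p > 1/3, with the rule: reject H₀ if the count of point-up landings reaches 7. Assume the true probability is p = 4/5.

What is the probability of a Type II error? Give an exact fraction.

1180409/9765625

A Type II error is failing to reject when Ha holds: with p = 4/5, β = P(S ≤ 6).
Equivalently, β = 1 − P(S ≥ 7) = 1180409/9765625.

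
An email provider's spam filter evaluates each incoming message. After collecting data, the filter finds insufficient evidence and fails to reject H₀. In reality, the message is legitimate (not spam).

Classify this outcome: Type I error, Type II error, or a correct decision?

The conventional null hypothesis here is that the message is legitimate (not spam).
The test retained a true H₀ — the decision matches the true state.

No error (correct decision).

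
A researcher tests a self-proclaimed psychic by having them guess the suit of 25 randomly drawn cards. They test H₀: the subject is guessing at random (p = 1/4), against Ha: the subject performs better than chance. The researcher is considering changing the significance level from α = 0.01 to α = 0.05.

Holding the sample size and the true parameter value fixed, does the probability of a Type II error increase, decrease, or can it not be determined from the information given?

A larger α widens the rejection region, so when the alternative is true more outcomes lead to rejection — failing to reject becomes less likely.

It decreases.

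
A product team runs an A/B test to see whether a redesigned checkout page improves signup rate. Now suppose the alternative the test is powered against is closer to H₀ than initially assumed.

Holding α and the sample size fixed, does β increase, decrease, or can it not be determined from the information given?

It increases.

A smaller true effect puts the Ha sampling distribution closer to H₀, so more of it falls in the non-rejection region.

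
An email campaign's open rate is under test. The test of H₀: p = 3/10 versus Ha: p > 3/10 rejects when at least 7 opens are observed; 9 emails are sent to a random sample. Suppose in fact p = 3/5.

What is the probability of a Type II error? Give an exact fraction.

A Type II error is failing to reject when Ha holds: with p = 3/5, β = P(K ≤ 6).
Summing C(9,j)·(3/5)^j·(2/5)^{9-j} for j = 0..6 gives 1500416/1953125.

1500416/1953125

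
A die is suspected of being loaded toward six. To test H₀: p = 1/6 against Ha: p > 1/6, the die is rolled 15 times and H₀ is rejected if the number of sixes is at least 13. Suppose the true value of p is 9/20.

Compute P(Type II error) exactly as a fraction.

32731725032763916841/32768000000000000000

Under the alternative p = 9/20, X ~ Binomial(15, 9/20); β is the probability the test does not reject, P(X < 13).
Adding the binomial probabilities P(X=0)+…+P(X=12) at p = 9/20 gives 32731725032763916841/32768000000000000000.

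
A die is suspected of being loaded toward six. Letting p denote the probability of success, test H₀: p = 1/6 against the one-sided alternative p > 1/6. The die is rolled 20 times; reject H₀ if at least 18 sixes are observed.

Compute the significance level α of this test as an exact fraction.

α = P(reject H₀ | H₀ true) = P(X ≥ 18 | p = 1/6), with X ~ Binomial(20, 1/6).
P(X ≥ 18) = Σ_{j=18}^{20} C(20,j)·(1/6)^j·(5/6)^{20-j} = 539/406239826673664.

539/406239826673664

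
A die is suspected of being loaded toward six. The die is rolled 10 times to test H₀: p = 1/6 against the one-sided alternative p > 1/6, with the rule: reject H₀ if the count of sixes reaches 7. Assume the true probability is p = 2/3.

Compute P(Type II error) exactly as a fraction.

8675/19683

Under the alternative p = 2/3, Y ~ Binomial(10, 2/3); β is the probability the test does not reject, P(Y < 7).
Adding the binomial probabilities P(Y=0)+…+P(Y=6) at p = 2/3 gives 8675/19683.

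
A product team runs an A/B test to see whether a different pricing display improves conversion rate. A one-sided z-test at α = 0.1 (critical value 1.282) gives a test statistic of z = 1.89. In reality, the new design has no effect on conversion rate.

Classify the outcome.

Type I error

The conventional null hypothesis is that the new design has no effect on conversion rate.
Since z = 1.89 > z* = 1.282, H₀ is rejected.
H₀ is true (actually the new design has no effect on conversion rate).
Rejecting a true H₀ is a Type I error.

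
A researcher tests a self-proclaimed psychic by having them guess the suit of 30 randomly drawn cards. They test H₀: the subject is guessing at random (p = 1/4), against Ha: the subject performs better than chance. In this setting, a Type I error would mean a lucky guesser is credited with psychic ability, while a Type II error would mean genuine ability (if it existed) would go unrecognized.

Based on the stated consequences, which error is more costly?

The Type I consequence (a lucky guesser is credited with psychic ability) is more severe than the Type II consequence (genuine ability (if it existed) would go unrecognized).

Type I error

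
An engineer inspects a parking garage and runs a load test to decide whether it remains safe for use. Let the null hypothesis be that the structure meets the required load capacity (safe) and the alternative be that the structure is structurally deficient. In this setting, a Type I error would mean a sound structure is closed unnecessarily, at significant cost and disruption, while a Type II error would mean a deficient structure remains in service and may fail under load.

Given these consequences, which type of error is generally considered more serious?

The Type II consequence (a deficient structure remains in service and may fail under load) is more severe than the Type I consequence (a sound structure is closed unnecessarily, at significant cost and disruption).

Type II error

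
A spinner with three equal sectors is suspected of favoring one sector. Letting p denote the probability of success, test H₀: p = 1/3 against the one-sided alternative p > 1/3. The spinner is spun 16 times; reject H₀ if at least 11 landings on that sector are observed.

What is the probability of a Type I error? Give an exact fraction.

α = P(reject H₀ | H₀ true) = P(Y ≥ 11 | p = 1/3), with Y ~ Binomial(16, 1/3).
Summing C(16,j)(1/3)^j(2/3)^{16−j} for j = 11,…,16 gives 19321/4782969.

19321/4782969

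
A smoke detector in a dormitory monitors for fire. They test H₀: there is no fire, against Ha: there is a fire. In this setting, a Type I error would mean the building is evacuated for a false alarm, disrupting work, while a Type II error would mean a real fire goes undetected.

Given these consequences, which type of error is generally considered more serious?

The Type II consequence (a real fire goes undetected) is more severe than the Type I consequence (the building is evacuated for a false alarm, disrupting work).

Type II error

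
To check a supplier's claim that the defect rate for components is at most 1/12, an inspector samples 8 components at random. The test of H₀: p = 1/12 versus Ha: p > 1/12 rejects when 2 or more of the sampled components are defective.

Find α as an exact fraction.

Under H₀, Y ~ Binomial(8, 1/12); the Type I error rate is P(Y ≥ 2).
Computing the lower-tail complement: 1 − 370256249/429981696 = 59725447/429981696.

59725447/429981696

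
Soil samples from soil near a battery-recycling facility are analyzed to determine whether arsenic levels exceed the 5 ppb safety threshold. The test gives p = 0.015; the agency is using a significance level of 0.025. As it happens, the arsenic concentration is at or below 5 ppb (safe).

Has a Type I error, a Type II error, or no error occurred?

Type I error

The conventional null hypothesis is that the arsenic concentration is at or below 5 ppb (safe).
Since p = 0.015 < α = 0.025, H₀ is rejected.
H₀ is true (actually the arsenic concentration is at or below 5 ppb (safe)).
Rejecting a true H₀ is a Type I error.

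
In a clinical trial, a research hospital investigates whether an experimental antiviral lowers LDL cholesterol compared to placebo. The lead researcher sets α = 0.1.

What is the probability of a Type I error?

0.1

The significance level α is, by definition, the probability of a Type I error — P(reject H₀ | H₀ true).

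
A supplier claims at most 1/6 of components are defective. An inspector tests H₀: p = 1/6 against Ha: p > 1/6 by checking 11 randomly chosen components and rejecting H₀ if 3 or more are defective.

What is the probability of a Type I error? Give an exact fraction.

3671303/13436928

The significance level is the probability, assuming p = 1/6, of seeing 3 or more defectives in 11 draws.
Computing the lower-tail complement: 1 − 9765625/13436928 = 3671303/13436928.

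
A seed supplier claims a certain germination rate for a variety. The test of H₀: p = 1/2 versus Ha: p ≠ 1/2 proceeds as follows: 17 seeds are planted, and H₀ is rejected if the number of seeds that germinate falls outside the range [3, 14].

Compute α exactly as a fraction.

77/32768

α = P(Y ≤ 2 or Y ≥ 15 | p = 1/2), Y ~ Binomial(17, 1/2).
By symmetry, α = 2·P(Y ≤ 2) = 2·(1 + 17 + 136)/131072 = 308/131072 = 77/32768.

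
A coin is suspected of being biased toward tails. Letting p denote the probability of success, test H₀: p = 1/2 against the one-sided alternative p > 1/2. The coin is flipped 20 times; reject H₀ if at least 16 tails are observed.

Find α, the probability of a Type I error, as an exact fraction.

1549/262144

Under H₀, S ~ Binomial(20, 1/2), and α = P(S ≥ 16).
P(S ≥ 16) = [C(20,16) + C(20,17) + C(20,18) + C(20,19) + C(20,20)] / 2^20 = (4845 + 1140 + 190 + 20 + 1) / 1048576 = 6196/1048576 = 1549/262144.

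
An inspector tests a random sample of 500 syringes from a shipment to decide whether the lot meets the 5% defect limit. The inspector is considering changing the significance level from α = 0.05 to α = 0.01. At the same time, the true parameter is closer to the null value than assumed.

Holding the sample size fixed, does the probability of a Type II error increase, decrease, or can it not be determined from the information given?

It increases.

Tightening α shrinks the rejection region. When Ha holds, fewer sample outcomes clear the stricter threshold, so more fall in the acceptance region. A smaller departure from H₀ means the test statistic under Ha is distributed closer to where it would be under H₀; rejection becomes less likely. Both changes push β in the same direction.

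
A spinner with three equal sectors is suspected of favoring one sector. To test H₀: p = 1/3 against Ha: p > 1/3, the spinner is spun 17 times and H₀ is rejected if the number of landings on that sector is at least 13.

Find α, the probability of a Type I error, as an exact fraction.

The Type I error probability is α = P(Y ≥ 13) computed under H₀, where Y ~ Binomial(17, 1/3).
P(Y ≥ 13) = Σ_{j=13}^{17} C(17,j)·(1/3)^j·(2/3)^{17-j} = 44099/129140163.

44099/129140163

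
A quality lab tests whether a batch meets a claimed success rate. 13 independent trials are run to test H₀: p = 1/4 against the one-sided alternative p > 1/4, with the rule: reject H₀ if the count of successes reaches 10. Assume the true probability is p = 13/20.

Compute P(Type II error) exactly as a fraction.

739046497348117/1024000000000000

A Type II error is failing to reject when Ha holds: with p = 13/20, β = P(K ≤ 9).
Adding the binomial probabilities P(K=0)+…+P(K=9) at p = 13/20 gives 739046497348117/1024000000000000.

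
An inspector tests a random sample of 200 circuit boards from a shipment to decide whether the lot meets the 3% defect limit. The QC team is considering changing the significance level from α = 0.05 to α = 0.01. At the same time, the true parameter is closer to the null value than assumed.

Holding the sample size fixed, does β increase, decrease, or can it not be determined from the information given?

Lowering α raises the bar for rejection; under Ha, the test now fails to reject on outcomes it previously would have rejected. A smaller departure from H₀ means the test statistic under Ha is distributed closer to where it would be under H₀; rejection becomes less likely. Both changes push β in the same direction.

It increases.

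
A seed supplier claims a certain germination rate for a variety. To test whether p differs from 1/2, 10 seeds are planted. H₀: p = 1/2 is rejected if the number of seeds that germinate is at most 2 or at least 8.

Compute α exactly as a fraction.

α = P(K ≤ 2 or K ≥ 8 | p = 1/2), K ~ Binomial(10, 1/2).
The two tails are symmetric, so α = 2·(1 + 10 + 45)/2^10 = 112/1024 = 7/64.

7/64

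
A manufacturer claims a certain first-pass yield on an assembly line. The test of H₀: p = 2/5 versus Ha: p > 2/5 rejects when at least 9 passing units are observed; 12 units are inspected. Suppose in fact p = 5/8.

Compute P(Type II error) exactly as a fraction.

49315179861/68719476736

β = P(fail to reject H₀ | Ha true) = P(X ≤ 8 | p = 5/8), X ~ Binomial(12, 5/8).
Adding the binomial probabilities P(X=0)+…+P(X=8) at p = 5/8 gives 49315179861/68719476736.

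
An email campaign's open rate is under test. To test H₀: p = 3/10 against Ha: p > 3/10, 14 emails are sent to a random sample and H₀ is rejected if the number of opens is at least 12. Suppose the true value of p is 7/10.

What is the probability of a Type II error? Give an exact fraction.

Under the alternative p = 7/10, X ~ Binomial(14, 7/10); β is the probability the test does not reject, P(X < 12).
Adding the binomial probabilities P(X=0)+…+P(X=11) at p = 7/10 gives 41958212136219/50000000000000.

41958212136219/50000000000000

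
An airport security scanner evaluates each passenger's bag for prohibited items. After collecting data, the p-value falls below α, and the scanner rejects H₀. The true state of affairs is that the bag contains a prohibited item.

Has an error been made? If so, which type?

No error (correct decision).

The conventional null hypothesis here is that the bag contains no prohibited items.
The test rejected a false H₀ — the decision matches the true state.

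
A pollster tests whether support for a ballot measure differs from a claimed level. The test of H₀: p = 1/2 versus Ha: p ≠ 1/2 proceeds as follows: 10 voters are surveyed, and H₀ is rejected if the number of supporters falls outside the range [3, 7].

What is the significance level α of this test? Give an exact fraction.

7/64

α = P(K ≤ 2 or K ≥ 8 | p = 1/2), K ~ Binomial(10, 1/2).
By symmetry, α = 2·P(K ≤ 2) = 2·(1 + 10 + 45)/1024 = 112/1024 = 7/64.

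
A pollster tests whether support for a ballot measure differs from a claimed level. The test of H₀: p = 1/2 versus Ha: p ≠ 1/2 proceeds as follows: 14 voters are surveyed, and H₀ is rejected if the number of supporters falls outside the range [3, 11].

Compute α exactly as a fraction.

53/4096

Under H₀, S ~ Binomial(14, 1/2); α is the probability of landing in either tail, P(S ≤ 2) + P(S ≥ 12).
The two tails are symmetric, so α = 2·(1 + 14 + 91)/2^14 = 212/16384 = 53/4096.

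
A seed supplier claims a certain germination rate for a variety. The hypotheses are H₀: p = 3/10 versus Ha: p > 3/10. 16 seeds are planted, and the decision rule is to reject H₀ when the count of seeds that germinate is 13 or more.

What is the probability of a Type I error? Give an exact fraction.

The Type I error probability is α = P(S ≥ 13) computed under H₀, where S ~ Binomial(16, 3/10).
Summing C(16,j)(3/10)^j(7/10)^{16−j} for j = 13,…,16 gives 67202308773/2000000000000000.

67202308773/2000000000000000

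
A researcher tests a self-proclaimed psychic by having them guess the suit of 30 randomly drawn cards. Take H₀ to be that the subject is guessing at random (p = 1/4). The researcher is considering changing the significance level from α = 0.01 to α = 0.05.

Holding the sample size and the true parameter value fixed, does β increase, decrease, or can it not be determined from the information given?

With a larger α the critical value moves toward the center, so more of the Ha sampling distribution lies in the rejection region.

It decreases.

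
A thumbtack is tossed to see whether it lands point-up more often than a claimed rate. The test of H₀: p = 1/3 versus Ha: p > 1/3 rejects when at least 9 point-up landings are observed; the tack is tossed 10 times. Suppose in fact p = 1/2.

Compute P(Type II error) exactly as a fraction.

β = P(fail to reject H₀ | Ha true) = P(K ≤ 8 | p = 1/2), K ~ Binomial(10, 1/2).
Summing C(10,j)·(1/2)^j·(1/2)^{10-j} for j = 0..8 gives 1013/1024.

1013/1024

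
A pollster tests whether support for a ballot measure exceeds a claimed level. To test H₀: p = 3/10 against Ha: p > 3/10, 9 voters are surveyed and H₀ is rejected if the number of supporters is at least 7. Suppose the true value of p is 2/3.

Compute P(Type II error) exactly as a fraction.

12259/19683

β = P(fail to reject H₀ | Ha true) = P(K ≤ 6 | p = 2/3), K ~ Binomial(9, 2/3).
Summing C(9,j)·(2/3)^j·(1/3)^{9-j} for j = 0..6 gives 12259/19683.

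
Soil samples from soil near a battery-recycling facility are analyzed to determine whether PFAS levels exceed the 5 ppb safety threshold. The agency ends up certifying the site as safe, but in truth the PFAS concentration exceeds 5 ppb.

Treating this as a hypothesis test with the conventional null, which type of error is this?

Type II error

The null hypothesis here is that the PFAS concentration is at or below 5 ppb (safe).
'Certifying the site as safe' corresponds to failing to reject H₀.
H₀ was not rejected but H₀ is false — a Type II error (false negative).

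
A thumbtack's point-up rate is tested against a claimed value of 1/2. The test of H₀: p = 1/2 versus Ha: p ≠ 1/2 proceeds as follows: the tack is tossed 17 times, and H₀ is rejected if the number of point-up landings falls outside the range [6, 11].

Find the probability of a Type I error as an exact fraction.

α = P(K ≤ 5 or K ≥ 12 | p = 1/2), K ~ Binomial(17, 1/2).
The two tails are symmetric, so α = 2·(1 + 17 + 136 + 680 + 2380 + 6188)/2^17 = 18804/131072 = 4701/32768.

4701/32768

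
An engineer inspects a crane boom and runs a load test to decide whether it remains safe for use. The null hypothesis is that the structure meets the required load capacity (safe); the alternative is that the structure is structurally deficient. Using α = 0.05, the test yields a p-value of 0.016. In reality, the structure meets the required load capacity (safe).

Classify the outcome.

Since p = 0.016 < α = 0.05, H₀ is rejected.
H₀ is true (actually the structure meets the required load capacity (safe)).
Rejecting a true H₀ is a Type I error.

Type I error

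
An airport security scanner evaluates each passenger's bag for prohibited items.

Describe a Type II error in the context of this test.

With the conventional null hypothesis that the bag contains no prohibited items:
A Type II error is failing to reject H₀ when H₀ is false.
Here that means letting the bag through when actually the bag contains a prohibited item.

A Type II error would mean concluding that the bag contains no prohibited items (or at least failing to establish that the bag contains a prohibited item) when in fact the bag contains a prohibited item.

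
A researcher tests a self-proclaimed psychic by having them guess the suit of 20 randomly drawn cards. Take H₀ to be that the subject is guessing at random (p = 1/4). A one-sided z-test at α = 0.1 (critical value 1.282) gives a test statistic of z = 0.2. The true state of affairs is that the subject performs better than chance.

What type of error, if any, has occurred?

Type II error

Since z = 0.2 ≤ z* = 1.282, H₀ is not rejected.
H₀ is false (actually the subject performs better than chance).
Failing to reject a false H₀ is a Type II error.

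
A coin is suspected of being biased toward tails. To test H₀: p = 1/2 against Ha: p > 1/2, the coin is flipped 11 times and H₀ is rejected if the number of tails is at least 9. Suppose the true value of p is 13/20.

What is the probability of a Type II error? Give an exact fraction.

β = P(fail to reject H₀ | Ha true) = P(Y ≤ 8 | p = 13/20), Y ~ Binomial(11, 13/20).
Equivalently, β = 1 − P(Y ≥ 9) = 32762721984671/40960000000000.

32762721984671/40960000000000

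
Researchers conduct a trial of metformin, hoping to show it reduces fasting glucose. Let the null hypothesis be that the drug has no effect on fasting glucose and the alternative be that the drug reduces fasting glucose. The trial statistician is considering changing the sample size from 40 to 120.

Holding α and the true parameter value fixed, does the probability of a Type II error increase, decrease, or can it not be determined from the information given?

Increasing n separates the H₀ and Ha sampling distributions, so under Ha fewer outcomes land in the acceptance region.

It decreases.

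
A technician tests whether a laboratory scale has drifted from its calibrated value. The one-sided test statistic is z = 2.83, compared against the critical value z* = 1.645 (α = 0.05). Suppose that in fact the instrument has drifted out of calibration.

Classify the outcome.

The conventional null hypothesis is that the instrument is correctly calibrated.
Since z = 2.83 > z* = 1.645, H₀ is rejected.
H₀ is false (actually the instrument has drifted out of calibration).
The decision matches the true state — no error.

No error — this is a correct decision.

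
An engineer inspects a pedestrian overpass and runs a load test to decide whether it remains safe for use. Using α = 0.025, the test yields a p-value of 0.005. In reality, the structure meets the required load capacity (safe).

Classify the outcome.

The conventional null hypothesis is that the structure meets the required load capacity (safe).
Since p = 0.005 < α = 0.025, H₀ is rejected.
H₀ is true (actually the structure meets the required load capacity (safe)).
Rejecting a true H₀ is a Type I error.

Type I error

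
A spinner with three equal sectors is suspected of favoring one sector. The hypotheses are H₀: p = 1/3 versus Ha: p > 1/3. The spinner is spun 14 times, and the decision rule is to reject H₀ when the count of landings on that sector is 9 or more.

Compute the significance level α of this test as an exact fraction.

9265/531441

α = P(reject H₀ | H₀ true) = P(K ≥ 9 | p = 1/3), with K ~ Binomial(14, 1/3).
P(K ≥ 9) = Σ_{j=9}^{14} C(14,j)·(1/3)^j·(2/3)^{14-j} = 9265/531441.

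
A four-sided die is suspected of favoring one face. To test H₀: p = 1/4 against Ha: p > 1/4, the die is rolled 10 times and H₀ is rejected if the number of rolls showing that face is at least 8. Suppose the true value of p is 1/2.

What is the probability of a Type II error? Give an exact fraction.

Under the alternative p = 1/2, S ~ Binomial(10, 1/2); β is the probability the test does not reject, P(S < 8).
Summing C(10,j)·(1/2)^j·(1/2)^{10-j} for j = 0..7 gives 121/128.

121/128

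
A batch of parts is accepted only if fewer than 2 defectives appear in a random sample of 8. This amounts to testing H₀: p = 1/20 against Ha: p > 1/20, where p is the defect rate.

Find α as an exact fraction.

The significance level is the probability, assuming p = 1/20, of seeing 2 or more defectives in 8 draws.
Via the complement, α = 1 − Σ_{j=0}^{1} C(8,j)(1/20)^j(19/20)^{8-j} = 1465463047/25600000000.

1465463047/25600000000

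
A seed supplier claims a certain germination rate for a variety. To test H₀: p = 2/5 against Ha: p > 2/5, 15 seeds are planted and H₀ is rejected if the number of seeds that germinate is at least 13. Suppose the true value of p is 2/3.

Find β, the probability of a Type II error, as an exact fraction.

13210219/14348907

Under the alternative p = 2/3, Y ~ Binomial(15, 2/3); β is the probability the test does not reject, P(Y < 13).
Summing C(15,j)·(2/3)^j·(1/3)^{15-j} for j = 0..12 gives 13210219/14348907.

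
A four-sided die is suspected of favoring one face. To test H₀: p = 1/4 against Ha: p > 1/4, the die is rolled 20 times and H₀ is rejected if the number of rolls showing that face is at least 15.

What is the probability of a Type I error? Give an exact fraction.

Under H₀, S ~ Binomial(20, 1/4), and α = P(S ≥ 15).
Adding the binomial terms for j = 15 through 20 with p = 1/4 yields 1048117/274877906944.

1048117/274877906944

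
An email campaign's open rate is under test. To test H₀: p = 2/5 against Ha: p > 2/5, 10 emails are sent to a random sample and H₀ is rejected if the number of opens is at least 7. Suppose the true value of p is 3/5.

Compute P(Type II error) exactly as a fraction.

6032416/9765625

A Type II error is failing to reject when Ha holds: with p = 3/5, β = P(X ≤ 6).
Adding the binomial probabilities P(X=0)+…+P(X=6) at p = 3/5 gives 6032416/9765625.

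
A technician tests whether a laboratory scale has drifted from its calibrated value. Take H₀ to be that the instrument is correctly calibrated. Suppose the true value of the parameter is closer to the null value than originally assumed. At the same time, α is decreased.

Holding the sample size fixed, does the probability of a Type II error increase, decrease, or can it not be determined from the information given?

A smaller true effect puts the Ha sampling distribution closer to H₀, so more of it falls in the non-rejection region. Tightening α shrinks the rejection region. When Ha holds, fewer sample outcomes clear the stricter threshold, so more fall in the acceptance region. Both changes push β in the same direction.

It increases.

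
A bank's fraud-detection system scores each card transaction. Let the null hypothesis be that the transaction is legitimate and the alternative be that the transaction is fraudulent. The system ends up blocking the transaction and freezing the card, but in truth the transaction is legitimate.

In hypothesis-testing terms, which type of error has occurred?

Type I error

'Blocking the transaction and freezing the card' corresponds to rejecting H₀.
H₀ was rejected but H₀ is true — a Type I error (false positive).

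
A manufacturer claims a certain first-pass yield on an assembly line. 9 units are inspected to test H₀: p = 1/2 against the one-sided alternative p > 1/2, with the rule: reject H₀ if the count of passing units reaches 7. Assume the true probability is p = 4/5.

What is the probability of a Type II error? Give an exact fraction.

A Type II error is failing to reject when Ha holds: with p = 4/5, β = P(K ≤ 6).
Equivalently, β = 1 − P(K ≥ 7) = 511333/1953125.

511333/1953125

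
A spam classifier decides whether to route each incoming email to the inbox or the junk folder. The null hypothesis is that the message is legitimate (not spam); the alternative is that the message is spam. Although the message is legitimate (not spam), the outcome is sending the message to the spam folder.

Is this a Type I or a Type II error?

'Sending the message to the spam folder' corresponds to rejecting H₀.
H₀ was rejected but H₀ is true — a Type I error (false positive).

Type I error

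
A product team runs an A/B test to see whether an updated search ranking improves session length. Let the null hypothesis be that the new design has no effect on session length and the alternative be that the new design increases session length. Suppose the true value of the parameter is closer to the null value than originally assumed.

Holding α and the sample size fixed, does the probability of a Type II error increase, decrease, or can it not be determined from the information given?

When the true parameter is near the null value, the test has a harder time distinguishing Ha from H₀.

It increases.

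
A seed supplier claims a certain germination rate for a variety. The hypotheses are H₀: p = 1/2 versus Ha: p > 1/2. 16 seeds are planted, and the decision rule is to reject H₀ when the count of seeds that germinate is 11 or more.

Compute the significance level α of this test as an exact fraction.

The Type I error probability is α = P(K ≥ 11) computed under H₀, where K ~ Binomial(16, 1/2).
That's C(16,11) + C(16,12) + C(16,13) + C(16,14) + C(16,15) + C(16,16) over 2^16, i.e. (4368 + 1820 + 560 + 120 + 16 + 1)/65536 = 6885/65536.

6885/65536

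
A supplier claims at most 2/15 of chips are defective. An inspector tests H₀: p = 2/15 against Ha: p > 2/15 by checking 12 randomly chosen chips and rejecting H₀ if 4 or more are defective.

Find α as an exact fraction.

The significance level is the probability, assuming p = 2/15, of seeing 4 or more defectives in 12 draws.
Via the complement, α = 1 − Σ_{j=0}^{3} C(12,j)(2/15)^j(13/15)^{12-j} = 558522837776/8649755859375.

558522837776/8649755859375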